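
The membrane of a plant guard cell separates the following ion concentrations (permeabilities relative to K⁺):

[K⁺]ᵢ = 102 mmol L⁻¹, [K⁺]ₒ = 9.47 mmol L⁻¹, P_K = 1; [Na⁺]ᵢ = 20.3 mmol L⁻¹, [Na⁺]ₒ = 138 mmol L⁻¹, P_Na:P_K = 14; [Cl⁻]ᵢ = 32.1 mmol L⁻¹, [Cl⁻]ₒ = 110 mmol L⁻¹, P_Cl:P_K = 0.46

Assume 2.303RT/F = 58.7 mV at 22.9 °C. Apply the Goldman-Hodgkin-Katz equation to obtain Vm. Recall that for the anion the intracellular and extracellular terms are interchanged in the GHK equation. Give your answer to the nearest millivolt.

Vm = 58.7 · log₁₀[(Σ P·[cation]ₒ + Σ P·[anion]ᵢ) / (Σ P·[cation]ᵢ + Σ P·[anion]ₒ)]
Numerator = 1×9.47 + 14×138 + 0.46×32.1 = 1956
Denominator = 1×102 + 14×20.3 + 0.46×110 = 436.8
Vm = 58.7 · log₁₀(4.4786) = 58.7 × (0.6511) = 38.22 mV

38 mV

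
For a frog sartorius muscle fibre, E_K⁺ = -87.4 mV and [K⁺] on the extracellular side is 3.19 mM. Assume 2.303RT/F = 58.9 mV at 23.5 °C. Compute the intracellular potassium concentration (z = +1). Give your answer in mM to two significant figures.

97 mM

Nernst: E = (58.9/1) · log₁₀([out]/[in]), so log₁₀([out]/[in]) = -87.4 × 1 / 58.9 = -1.4839.
[out]/[in] = 10^(-1.4839) = 0.03282.
[in] = 3.19 / 0.03282 = 97.2 mM.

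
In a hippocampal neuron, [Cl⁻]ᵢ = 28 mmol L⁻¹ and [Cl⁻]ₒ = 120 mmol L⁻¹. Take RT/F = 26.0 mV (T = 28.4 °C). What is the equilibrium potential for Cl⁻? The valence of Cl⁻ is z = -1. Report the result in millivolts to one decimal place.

E = (26.0/z) · ln([Cl⁻]_out/[Cl⁻]_in) with z = -1.
For an anion, dividing by z = -1 reverses the sign.
= (26.0/-1) · ln(120/28) = -26.00 · ln(4.286)
= -26.00 · (1.4553) = -37.84 mV

-37.8 mV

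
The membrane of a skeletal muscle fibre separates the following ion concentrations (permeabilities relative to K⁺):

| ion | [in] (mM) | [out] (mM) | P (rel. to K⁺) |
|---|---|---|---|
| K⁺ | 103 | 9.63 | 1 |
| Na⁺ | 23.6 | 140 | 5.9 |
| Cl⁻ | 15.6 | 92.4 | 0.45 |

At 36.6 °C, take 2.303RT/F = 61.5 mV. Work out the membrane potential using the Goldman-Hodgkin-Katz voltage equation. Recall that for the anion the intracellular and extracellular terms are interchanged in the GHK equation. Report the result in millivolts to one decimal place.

29.1 mV

Vm = 61.5 · log₁₀[(Σ P·[cation]ₒ + Σ P·[anion]ᵢ) / (Σ P·[cation]ᵢ + Σ P·[anion]ₒ)]
Numerator = 1×9.63 + 5.9×140 + 0.45×15.6 = 842.6
Denominator = 1×103 + 5.9×23.6 + 0.45×92.4 = 283.8
Vm = 61.5 · log₁₀(2.969) = 61.5 × (0.4726) = 29.07 mV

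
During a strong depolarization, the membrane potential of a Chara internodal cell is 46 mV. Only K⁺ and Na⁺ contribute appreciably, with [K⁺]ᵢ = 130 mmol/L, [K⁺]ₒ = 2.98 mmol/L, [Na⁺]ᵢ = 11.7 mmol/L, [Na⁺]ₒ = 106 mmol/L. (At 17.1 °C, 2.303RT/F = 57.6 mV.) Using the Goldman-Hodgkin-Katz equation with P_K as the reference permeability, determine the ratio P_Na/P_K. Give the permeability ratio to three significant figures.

Let α = P_Na/P_K. GHK: Vm = 57.6·log₁₀[(Kₒ + α·Naₒ)/(Kᵢ + α·Naᵢ)].
10^(Vm/57.6) = 10^(46.0/57.6) = 6.2894
So 6.2894·(Kᵢ + α·Naᵢ) = Kₒ + α·Naₒ → α = (6.2894·130.0 − 2.98) / (106.0 − 6.2894·11.7)
α = (817.6 − 2.98) / (106.0 − 73.59) = 814.6/32.41 = 25.13

25.1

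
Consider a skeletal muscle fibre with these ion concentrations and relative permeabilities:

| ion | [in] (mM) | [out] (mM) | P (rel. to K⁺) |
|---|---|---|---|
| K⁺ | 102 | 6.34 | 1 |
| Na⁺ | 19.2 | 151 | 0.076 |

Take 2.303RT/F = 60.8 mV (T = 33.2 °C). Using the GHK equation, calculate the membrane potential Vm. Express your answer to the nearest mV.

Vm = 60.8 · log₁₀[(Σ P·[cation]ₒ + Σ P·[anion]ᵢ) / (Σ P·[cation]ᵢ + Σ P·[anion]ₒ)]
Numerator = 1×6.34 + 0.076×151 = 17.82
Denominator = 1×102 + 0.076×19.2 = 103.5
Vm = 60.8 · log₁₀(0.1722) = 60.8 × (-0.7640) = -46.45 mV

-46 mV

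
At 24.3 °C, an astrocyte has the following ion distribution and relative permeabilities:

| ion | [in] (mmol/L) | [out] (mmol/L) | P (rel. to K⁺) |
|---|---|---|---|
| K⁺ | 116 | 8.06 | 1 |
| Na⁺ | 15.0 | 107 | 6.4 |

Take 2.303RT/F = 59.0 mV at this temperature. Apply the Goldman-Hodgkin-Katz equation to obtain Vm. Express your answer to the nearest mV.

Vm = 59.0 · log₁₀[(Σ P·[cation]ₒ + Σ P·[anion]ᵢ) / (Σ P·[cation]ᵢ + Σ P·[anion]ₒ)]
Numerator = 1×8.06 + 6.4×107 = 692.9
Denominator = 1×116 + 6.4×15.0 = 212
Vm = 59.0 · log₁₀(3.2682) = 59.0 × (0.5143) = 30.34 mV

30 mV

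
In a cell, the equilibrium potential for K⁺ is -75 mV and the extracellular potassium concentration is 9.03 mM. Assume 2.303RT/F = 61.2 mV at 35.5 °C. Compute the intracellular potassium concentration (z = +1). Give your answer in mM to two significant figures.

Nernst: E = (61.2/1) · log₁₀([out]/[in]), so log₁₀([out]/[in]) = -75.0 × 1 / 61.2 = -1.2255.
[out]/[in] = 10^(-1.2255) = 0.0595.
[in] = 9.03 / 0.0595 = 151.8 mM.

150 mM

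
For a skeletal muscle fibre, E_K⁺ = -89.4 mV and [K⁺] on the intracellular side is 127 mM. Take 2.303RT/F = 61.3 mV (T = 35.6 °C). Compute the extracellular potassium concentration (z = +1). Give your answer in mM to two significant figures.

4.4 mM

Nernst: E = (61.3/1) · log₁₀([out]/[in]), so log₁₀([out]/[in]) = -89.4 × 1 / 61.3 = -1.4584.
[out]/[in] = 10^(-1.4584) = 0.0348.
[out] = 0.0348 × 127 = 4.42 mM.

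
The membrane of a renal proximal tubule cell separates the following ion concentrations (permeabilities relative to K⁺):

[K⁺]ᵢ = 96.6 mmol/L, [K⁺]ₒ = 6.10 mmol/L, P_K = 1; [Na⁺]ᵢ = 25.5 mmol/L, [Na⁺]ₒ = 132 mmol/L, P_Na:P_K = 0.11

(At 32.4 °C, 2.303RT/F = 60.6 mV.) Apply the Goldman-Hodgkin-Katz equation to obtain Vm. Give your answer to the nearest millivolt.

Vm = 60.6 · log₁₀[(Σ P·[cation]ₒ + Σ P·[anion]ᵢ) / (Σ P·[cation]ᵢ + Σ P·[anion]ₒ)]
Numerator = 1×6.10 + 0.11×132 = 20.62
Denominator = 1×96.6 + 0.11×25.5 = 99.41
Vm = 60.6 · log₁₀(0.20743) = 60.6 × (-0.6831) = -41.40 mV

-41 mV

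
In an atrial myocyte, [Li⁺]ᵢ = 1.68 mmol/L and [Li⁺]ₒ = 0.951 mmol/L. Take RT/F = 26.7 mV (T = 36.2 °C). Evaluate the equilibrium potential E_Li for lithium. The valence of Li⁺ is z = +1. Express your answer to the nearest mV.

E = (26.7/z) · ln([Li⁺]_out/[Li⁺]_in) with z = +1.
= (26.7/1) · ln(0.951/1.68) = 26.70 · ln(0.5661)
= 26.70 · (-0.5690) = -15.19 mV

-15 mV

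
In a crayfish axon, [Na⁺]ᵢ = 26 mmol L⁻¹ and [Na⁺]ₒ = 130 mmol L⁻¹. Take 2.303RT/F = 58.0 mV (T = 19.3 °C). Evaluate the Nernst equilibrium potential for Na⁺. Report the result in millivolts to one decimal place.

40.5 mV

E = (58.0/z) · log₁₀([Na⁺]_out/[Na⁺]_in) with z = +1.
= (58.0/1) · log₁₀(130/26) = 58.00 · log₁₀(5)
= 58.00 · (0.6990) = 40.54 mV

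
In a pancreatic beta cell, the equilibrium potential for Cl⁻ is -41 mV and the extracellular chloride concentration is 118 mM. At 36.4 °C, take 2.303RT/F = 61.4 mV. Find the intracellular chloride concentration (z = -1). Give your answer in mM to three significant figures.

Nernst: E = (61.4/-1) · log₁₀([out]/[in]), so log₁₀([out]/[in]) = -41.0 × -1 / 61.4 = 0.6678.
[out]/[in] = 10^(0.6678) = 4.653.
[in] = 118 / 4.653 = 25.36 mM.

25.4 mM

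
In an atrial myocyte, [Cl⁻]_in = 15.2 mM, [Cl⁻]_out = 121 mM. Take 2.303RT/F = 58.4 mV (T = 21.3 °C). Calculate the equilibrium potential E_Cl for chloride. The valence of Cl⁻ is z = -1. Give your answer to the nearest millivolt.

E = (58.4/z) · log₁₀([Cl⁻]_out/[Cl⁻]_in) with z = -1.
For an anion, dividing by z = -1 reverses the sign.
= (58.4/-1) · log₁₀(121/15.2) = -58.40 · log₁₀(7.961)
= -58.40 · (0.9009) = -52.62 mV

-53 mV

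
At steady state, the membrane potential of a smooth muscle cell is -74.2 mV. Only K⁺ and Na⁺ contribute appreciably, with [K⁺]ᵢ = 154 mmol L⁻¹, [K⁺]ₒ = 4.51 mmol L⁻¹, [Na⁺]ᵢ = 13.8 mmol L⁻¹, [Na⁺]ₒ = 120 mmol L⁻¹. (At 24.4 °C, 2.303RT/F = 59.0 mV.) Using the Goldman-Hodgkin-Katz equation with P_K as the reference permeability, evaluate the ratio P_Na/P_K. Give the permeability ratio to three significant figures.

0.0335

Let α = P_Na/P_K. GHK: Vm = 59.0·log₁₀[(Kₒ + α·Naₒ)/(Kᵢ + α·Naᵢ)].
10^(Vm/59.0) = 10^(-74.2/59.0) = 0.055255
So 0.055255·(Kᵢ + α·Naᵢ) = Kₒ + α·Naₒ → α = (0.055255·154.0 − 4.51) / (120.0 − 0.055255·13.8)
α = (8.509 − 4.51) / (120.0 − 0.7625) = 3.999/119.2 = 0.03354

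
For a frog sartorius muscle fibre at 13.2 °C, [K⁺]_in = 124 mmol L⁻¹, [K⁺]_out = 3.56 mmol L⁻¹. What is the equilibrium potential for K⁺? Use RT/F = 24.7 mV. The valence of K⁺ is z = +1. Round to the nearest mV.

-88 mV

E = (24.7/z) · ln([K⁺]_out/[K⁺]_in) with z = +1.
= (24.7/1) · ln(3.56/124) = 24.70 · ln(0.02871)
= 24.70 · (-3.5505) = -87.70 mV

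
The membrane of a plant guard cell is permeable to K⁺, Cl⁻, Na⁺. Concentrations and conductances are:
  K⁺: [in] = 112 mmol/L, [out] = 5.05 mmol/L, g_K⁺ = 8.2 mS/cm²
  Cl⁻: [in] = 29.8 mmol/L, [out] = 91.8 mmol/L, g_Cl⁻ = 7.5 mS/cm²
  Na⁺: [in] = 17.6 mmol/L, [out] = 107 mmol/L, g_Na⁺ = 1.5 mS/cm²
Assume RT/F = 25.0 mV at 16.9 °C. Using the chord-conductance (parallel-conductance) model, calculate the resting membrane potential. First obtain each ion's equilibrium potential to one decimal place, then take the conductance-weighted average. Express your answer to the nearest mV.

-45 mV

E_K⁺ = (25.0/1)·ln(5.05/112) = -77.5 mV
E_Cl⁻ = (25.0/-1)·ln(91.8/29.8) = -28.1 mV
E_Na⁺ = (25.0/1)·ln(107/17.6) = 45.1 mV
Vm = (Σ gᵢEᵢ)/(Σ gᵢ) = (8.2·-77.5 + 7.5·-28.1 + 1.5·45.1) / (8.2 + 7.5 + 1.5)
= -778.60 / 17.2 = -45.27 mV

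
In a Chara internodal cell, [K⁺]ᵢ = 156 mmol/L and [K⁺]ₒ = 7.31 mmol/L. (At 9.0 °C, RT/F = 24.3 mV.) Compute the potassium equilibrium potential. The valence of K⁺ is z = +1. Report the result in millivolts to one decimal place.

-74.4 mV

E = (24.3/z) · ln([K⁺]_out/[K⁺]_in) with z = +1.
= (24.3/1) · ln(7.31/156) = 24.30 · ln(0.04686)
= 24.30 · (-3.0606) = -74.37 mV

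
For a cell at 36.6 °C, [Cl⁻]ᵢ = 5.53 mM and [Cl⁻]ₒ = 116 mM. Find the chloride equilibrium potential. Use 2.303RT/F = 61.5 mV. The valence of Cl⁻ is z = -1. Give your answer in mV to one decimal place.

E = (61.5/z) · log₁₀([Cl⁻]_out/[Cl⁻]_in) with z = -1.
For an anion, dividing by z = -1 reverses the sign.
= (61.5/-1) · log₁₀(116/5.53) = -61.50 · log₁₀(20.98)
= -61.50 · (1.3217) = -81.29 mV

-81.3 mV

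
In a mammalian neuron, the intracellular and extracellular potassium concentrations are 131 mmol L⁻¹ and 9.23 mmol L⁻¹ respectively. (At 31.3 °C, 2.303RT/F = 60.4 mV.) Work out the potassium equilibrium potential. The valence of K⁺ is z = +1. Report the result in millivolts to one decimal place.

-69.6 mV

E = (60.4/z) · log₁₀([K⁺]_out/[K⁺]_in) with z = +1.
= (60.4/1) · log₁₀(9.23/131) = 60.40 · log₁₀(0.07046)
= 60.40 · (-1.1521) = -69.59 mV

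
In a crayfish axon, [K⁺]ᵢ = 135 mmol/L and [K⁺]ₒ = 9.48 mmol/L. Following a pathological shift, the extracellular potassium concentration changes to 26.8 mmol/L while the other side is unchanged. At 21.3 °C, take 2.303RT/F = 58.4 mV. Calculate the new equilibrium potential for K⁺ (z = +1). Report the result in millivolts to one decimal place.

-41.0 mV

After the shift: [K⁺]_out = 26.8, [K⁺]_in = 135 mmol/L.
E_new = (58.4/1)·log₁₀(26.8/135) = 58.40 · (-0.7022) = -41.01 mV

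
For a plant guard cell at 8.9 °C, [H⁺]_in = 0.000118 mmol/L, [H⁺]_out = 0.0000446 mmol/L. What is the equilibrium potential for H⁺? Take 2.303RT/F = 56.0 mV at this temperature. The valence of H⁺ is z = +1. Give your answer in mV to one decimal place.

E = (56.0/z) · log₁₀([H⁺]_out/[H⁺]_in) with z = +1.
= (56.0/1) · log₁₀(0.0000446/0.000118) = 56.00 · log₁₀(0.378)
= 56.00 · (-0.4225) = -23.66 mV

-23.7 mV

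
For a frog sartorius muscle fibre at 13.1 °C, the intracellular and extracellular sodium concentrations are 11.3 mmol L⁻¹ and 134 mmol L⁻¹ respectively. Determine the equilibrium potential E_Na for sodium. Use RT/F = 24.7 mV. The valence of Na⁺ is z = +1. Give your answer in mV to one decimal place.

E = (24.7/z) · ln([Na⁺]_out/[Na⁺]_in) with z = +1.
= (24.7/1) · ln(134/11.3) = 24.70 · ln(11.86)
= 24.70 · (2.4730) = 61.08 mV

61.1 mV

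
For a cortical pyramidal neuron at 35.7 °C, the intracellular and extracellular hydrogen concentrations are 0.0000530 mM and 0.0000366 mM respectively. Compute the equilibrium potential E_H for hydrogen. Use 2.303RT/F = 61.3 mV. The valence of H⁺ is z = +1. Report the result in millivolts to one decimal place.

E = (61.3/z) · log₁₀([H⁺]_out/[H⁺]_in) with z = +1.
= (61.3/1) · log₁₀(0.0000366/0.0000530) = 61.30 · log₁₀(0.6906)
= 61.30 · (-0.1608) = -9.86 mV

-9.9 mV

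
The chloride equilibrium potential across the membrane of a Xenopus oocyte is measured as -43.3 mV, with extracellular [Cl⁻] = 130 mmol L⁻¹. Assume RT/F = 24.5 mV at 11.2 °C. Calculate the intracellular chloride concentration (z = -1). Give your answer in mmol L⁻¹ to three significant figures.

Nernst: E = (24.5/-1) · ln([out]/[in]), so ln([out]/[in]) = -43.3 × -1 / 24.5 = 1.7673.
[out]/[in] = e^(1.7673) = 5.855.
[in] = 130 / 5.855 = 22.2 mmol L⁻¹.

22.2 mmol L⁻¹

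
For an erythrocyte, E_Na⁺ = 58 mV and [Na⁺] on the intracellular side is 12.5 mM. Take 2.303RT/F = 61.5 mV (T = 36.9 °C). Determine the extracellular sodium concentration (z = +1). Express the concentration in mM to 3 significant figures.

Nernst: E = (61.5/1) · log₁₀([out]/[in]), so log₁₀([out]/[in]) = 58.0 × 1 / 61.5 = 0.9431.
[out]/[in] = 10^(0.9431) = 8.772.
[out] = 8.772 × 12.5 = 109.6 mM.

110 mM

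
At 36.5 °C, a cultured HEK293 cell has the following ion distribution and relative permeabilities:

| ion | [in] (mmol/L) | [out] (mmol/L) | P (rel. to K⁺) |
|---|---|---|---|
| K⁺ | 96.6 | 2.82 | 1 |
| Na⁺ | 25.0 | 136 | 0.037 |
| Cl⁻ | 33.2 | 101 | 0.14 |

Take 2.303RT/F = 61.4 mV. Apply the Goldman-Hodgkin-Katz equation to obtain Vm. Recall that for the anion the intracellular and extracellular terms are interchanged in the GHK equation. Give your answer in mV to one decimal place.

Vm = 61.4 · log₁₀[(Σ P·[cation]ₒ + Σ P·[anion]ᵢ) / (Σ P·[cation]ᵢ + Σ P·[anion]ₒ)]
Numerator = 1×2.82 + 0.037×136 + 0.14×33.2 = 12.5
Denominator = 1×96.6 + 0.037×25.0 + 0.14×101 = 111.7
Vm = 61.4 · log₁₀(0.11194) = 61.4 × (-0.9510) = -58.39 mV

-58.4 mV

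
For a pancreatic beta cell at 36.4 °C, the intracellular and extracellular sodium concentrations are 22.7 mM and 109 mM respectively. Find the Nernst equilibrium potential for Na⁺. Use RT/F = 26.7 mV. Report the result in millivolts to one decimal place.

41.9 mV

E = (26.7/z) · ln([Na⁺]_out/[Na⁺]_in) with z = +1.
= (26.7/1) · ln(109/22.7) = 26.70 · ln(4.802)
= 26.70 · (1.5690) = 41.89 mV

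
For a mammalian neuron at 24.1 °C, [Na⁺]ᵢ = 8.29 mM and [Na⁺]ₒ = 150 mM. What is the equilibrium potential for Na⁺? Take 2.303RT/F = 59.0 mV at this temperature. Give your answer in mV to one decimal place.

74.2 mV

E = (59.0/z) · log₁₀([Na⁺]_out/[Na⁺]_in) with z = +1.
= (59.0/1) · log₁₀(150/8.29) = 59.00 · log₁₀(18.09)
= 59.00 · (1.2575) = 74.19 mV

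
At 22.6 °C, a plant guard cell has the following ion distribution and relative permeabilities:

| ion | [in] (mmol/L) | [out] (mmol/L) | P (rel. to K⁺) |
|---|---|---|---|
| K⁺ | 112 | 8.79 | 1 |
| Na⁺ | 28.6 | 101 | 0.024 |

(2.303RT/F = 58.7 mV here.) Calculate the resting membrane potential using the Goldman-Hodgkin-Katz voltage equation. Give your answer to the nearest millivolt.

-59 mV

Vm = 58.7 · log₁₀[(Σ P·[cation]ₒ + Σ P·[anion]ᵢ) / (Σ P·[cation]ᵢ + Σ P·[anion]ₒ)]
Numerator = 1×8.79 + 0.024×101 = 11.21
Denominator = 1×112 + 0.024×28.6 = 112.7
Vm = 58.7 · log₁₀(0.099515) = 58.7 × (-1.0021) = -58.82 mV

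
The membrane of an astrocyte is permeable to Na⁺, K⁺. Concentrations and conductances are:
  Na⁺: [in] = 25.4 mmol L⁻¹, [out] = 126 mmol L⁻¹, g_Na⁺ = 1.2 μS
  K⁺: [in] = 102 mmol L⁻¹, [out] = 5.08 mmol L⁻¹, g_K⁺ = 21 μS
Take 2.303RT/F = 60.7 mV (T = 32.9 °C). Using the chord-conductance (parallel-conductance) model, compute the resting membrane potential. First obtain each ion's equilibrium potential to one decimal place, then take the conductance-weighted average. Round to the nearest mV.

E_Na⁺ = (60.7/1)·log₁₀(126/25.4) = 42.2 mV
E_K⁺ = (60.7/1)·log₁₀(5.08/102) = -79.1 mV
Vm = (Σ gᵢEᵢ)/(Σ gᵢ) = (1.2·42.2 + 21·-79.1) / (1.2 + 21)
= -1610.46 / 22.2 = -72.54 mV

-73 mV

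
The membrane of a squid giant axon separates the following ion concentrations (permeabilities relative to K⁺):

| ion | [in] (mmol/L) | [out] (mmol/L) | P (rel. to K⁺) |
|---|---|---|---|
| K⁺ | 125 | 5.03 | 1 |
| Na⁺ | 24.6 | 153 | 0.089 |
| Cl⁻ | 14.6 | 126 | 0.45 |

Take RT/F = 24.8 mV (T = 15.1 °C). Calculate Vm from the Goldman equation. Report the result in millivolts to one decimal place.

Vm = 24.8 · ln[(Σ P·[cation]ₒ + Σ P·[anion]ᵢ) / (Σ P·[cation]ᵢ + Σ P·[anion]ₒ)]
Numerator = 1×5.03 + 0.089×153 + 0.45×14.6 = 25.22
Denominator = 1×125 + 0.089×24.6 + 0.45×126 = 183.9
Vm = 24.8 · ln(0.13713) = 24.8 × (-1.9868) = -49.27 mV

-49.3 mV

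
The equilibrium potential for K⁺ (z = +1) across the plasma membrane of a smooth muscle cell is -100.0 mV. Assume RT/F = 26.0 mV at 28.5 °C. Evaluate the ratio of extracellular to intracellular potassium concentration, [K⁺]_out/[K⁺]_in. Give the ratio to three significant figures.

0.0214

ln([out]/[in]) = E·z/(26.0) = -100.0 × 1 / 26.0 = -3.8462
[out]/[in] = e^(-3.8462) = 0.02136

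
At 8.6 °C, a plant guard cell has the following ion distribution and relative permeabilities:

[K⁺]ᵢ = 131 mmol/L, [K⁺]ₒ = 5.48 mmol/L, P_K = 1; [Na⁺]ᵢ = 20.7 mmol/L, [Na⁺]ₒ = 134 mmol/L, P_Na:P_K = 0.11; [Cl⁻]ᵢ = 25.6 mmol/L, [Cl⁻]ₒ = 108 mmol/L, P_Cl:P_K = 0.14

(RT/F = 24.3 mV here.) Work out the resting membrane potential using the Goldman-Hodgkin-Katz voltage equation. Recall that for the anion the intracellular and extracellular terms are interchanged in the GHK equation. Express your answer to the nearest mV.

Vm = 24.3 · ln[(Σ P·[cation]ₒ + Σ P·[anion]ᵢ) / (Σ P·[cation]ᵢ + Σ P·[anion]ₒ)]
Numerator = 1×5.48 + 0.11×134 + 0.14×25.6 = 23.8
Denominator = 1×131 + 0.11×20.7 + 0.14×108 = 148.4
Vm = 24.3 · ln(0.16041) = 24.3 × (-1.8300) = -44.47 mV

-44 mV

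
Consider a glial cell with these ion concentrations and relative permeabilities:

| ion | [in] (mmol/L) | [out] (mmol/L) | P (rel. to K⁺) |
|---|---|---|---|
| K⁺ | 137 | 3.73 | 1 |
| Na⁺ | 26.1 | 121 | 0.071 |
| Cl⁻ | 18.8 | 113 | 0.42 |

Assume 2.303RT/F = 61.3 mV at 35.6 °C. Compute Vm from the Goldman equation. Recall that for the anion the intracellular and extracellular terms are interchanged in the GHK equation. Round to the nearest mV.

Vm = 61.3 · log₁₀[(Σ P·[cation]ₒ + Σ P·[anion]ᵢ) / (Σ P·[cation]ᵢ + Σ P·[anion]ₒ)]
Numerator = 1×3.73 + 0.071×121 + 0.42×18.8 = 20.22
Denominator = 1×137 + 0.071×26.1 + 0.42×113 = 186.3
Vm = 61.3 · log₁₀(0.10851) = 61.3 × (-0.9645) = -59.13 mV

-59 mV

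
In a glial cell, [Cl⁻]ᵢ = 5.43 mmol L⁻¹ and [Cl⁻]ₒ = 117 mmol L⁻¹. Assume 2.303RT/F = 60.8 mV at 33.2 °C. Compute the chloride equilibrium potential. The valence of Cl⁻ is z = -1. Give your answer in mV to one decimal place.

E = (60.8/z) · log₁₀([Cl⁻]_out/[Cl⁻]_in) with z = -1.
For an anion, dividing by z = -1 reverses the sign.
= (60.8/-1) · log₁₀(117/5.43) = -60.80 · log₁₀(21.55)
= -60.80 · (1.3334) = -81.07 mV

-81.1 mV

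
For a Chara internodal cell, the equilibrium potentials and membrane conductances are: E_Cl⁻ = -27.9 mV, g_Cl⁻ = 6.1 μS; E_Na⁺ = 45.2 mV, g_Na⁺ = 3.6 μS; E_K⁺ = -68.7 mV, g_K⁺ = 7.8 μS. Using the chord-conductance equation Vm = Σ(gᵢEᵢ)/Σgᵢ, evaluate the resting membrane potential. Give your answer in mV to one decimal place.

Σ gᵢEᵢ = 6.1·(-27.9) + 3.6·(45.2) + 7.8·(-68.7) = -543.33
Σ gᵢ = 6.1 + 3.6 + 7.8 = 17.5
Vm = -543.33 / 17.5 = -31.05 mV

-31.0 mV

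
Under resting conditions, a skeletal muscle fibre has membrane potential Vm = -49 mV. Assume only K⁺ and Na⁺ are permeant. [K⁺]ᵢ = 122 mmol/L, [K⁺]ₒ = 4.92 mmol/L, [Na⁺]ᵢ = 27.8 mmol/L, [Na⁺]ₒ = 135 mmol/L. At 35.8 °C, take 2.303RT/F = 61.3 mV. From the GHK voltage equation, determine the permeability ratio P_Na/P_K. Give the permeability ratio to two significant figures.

0.11

Let α = P_Na/P_K. GHK: Vm = 61.3·log₁₀[(Kₒ + α·Naₒ)/(Kᵢ + α·Naᵢ)].
10^(Vm/61.3) = 10^(-49.0/61.3) = 0.15873
So 0.15873·(Kᵢ + α·Naᵢ) = Kₒ + α·Naₒ → α = (0.15873·122.0 − 4.92) / (135.0 − 0.15873·27.8)
α = (19.36 − 4.92) / (135.0 − 4.413) = 14.44/130.6 = 0.1106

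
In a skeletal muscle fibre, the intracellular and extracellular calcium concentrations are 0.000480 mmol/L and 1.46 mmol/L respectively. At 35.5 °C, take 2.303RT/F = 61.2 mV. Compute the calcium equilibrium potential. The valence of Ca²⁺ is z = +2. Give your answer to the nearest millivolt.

107 mV

E = (61.2/z) · log₁₀([Ca²⁺]_out/[Ca²⁺]_in) with z = +2.
= (61.2/2) · log₁₀(1.46/0.000480) = 30.60 · log₁₀(3042)
= 30.60 · (3.4831) = 106.58 mV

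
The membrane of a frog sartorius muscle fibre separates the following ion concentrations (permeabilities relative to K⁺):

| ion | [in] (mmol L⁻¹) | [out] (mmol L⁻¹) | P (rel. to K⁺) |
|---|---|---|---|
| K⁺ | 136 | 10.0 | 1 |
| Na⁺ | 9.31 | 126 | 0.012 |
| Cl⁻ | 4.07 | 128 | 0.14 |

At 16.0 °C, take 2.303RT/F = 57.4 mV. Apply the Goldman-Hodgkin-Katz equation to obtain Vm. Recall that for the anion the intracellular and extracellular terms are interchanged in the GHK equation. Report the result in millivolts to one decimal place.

-63.5 mV

Vm = 57.4 · log₁₀[(Σ P·[cation]ₒ + Σ P·[anion]ᵢ) / (Σ P·[cation]ᵢ + Σ P·[anion]ₒ)]
Numerator = 1×10.0 + 0.012×126 + 0.14×4.07 = 12.08
Denominator = 1×136 + 0.012×9.31 + 0.14×128 = 154
Vm = 57.4 · log₁₀(0.078437) = 57.4 × (-1.1055) = -63.45 mV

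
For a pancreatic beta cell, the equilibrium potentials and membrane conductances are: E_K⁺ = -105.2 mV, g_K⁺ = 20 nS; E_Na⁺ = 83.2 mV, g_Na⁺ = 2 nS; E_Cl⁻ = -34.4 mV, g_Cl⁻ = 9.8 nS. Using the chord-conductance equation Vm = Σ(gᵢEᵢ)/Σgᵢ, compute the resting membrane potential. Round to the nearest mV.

-72 mV

Σ gᵢEᵢ = 20·(-105.2) + 2·(83.2) + 9.8·(-34.4) = -2274.72
Σ gᵢ = 20 + 2 + 9.8 = 31.8
Vm = -2274.72 / 31.8 = -71.53 mV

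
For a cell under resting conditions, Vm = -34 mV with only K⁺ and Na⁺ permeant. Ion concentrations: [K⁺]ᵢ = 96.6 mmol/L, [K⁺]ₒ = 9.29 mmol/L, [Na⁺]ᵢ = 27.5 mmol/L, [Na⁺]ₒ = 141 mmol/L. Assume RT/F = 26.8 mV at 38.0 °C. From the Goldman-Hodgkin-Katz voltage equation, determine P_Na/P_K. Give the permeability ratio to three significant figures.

Let α = P_Na/P_K. GHK: Vm = 26.8·ln[(Kₒ + α·Naₒ)/(Kᵢ + α·Naᵢ)].
e^(Vm/26.8) = e^(-34.0/26.8) = 0.28121
So 0.28121·(Kᵢ + α·Naᵢ) = Kₒ + α·Naₒ → α = (0.28121·96.6 − 9.29) / (141.0 − 0.28121·27.5)
α = (27.16 − 9.29) / (141.0 − 7.733) = 17.87/133.3 = 0.1341

0.134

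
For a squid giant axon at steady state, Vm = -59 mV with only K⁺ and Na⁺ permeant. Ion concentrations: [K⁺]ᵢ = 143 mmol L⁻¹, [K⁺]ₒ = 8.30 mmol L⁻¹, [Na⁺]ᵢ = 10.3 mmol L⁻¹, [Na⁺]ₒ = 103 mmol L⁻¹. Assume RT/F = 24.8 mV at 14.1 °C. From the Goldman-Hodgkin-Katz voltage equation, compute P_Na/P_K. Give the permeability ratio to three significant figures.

0.0485

Let α = P_Na/P_K. GHK: Vm = 24.8·ln[(Kₒ + α·Naₒ)/(Kᵢ + α·Naᵢ)].
e^(Vm/24.8) = e^(-59.0/24.8) = 0.09264
So 0.09264·(Kᵢ + α·Naᵢ) = Kₒ + α·Naₒ → α = (0.09264·143.0 − 8.3) / (103.0 − 0.09264·10.3)
α = (13.25 − 8.3) / (103.0 − 0.9542) = 4.948/102 = 0.04848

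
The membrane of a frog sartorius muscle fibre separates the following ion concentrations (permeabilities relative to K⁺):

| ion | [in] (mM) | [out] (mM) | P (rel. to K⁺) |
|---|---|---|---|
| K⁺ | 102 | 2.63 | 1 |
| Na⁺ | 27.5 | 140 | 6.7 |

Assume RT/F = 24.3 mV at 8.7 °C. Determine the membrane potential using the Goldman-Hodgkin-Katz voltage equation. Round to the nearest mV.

Vm = 24.3 · ln[(Σ P·[cation]ₒ + Σ P·[anion]ᵢ) / (Σ P·[cation]ᵢ + Σ P·[anion]ₒ)]
Numerator = 1×2.63 + 6.7×140 = 940.6
Denominator = 1×102 + 6.7×27.5 = 286.2
Vm = 24.3 · ln(3.286) = 24.3 × (1.1897) = 28.91 mV

29 mV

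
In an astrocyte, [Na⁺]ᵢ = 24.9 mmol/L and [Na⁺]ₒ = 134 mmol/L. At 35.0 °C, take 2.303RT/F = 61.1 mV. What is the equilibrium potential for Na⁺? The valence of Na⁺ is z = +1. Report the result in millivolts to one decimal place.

44.7 mV

E = (61.1/z) · log₁₀([Na⁺]_out/[Na⁺]_in) with z = +1.
= (61.1/1) · log₁₀(134/24.9) = 61.10 · log₁₀(5.382)
= 61.10 · (0.7309) = 44.66 mV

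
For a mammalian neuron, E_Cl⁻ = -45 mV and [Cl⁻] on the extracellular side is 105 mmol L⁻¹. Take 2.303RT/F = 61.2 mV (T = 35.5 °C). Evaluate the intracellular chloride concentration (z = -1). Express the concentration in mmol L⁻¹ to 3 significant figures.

Nernst: E = (61.2/-1) · log₁₀([out]/[in]), so log₁₀([out]/[in]) = -45.0 × -1 / 61.2 = 0.7353.
[out]/[in] = 10^(0.7353) = 5.436.
[in] = 105 / 5.436 = 19.32 mmol L⁻¹.

19.3 mmol L⁻¹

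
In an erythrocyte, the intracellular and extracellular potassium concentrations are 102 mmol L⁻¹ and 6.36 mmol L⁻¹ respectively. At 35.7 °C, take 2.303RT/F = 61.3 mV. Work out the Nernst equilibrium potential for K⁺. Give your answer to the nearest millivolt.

E = (61.3/z) · log₁₀([K⁺]_out/[K⁺]_in) with z = +1.
= (61.3/1) · log₁₀(6.36/102) = 61.30 · log₁₀(0.06235)
= 61.30 · (-1.2051) = -73.88 mV

-74 mV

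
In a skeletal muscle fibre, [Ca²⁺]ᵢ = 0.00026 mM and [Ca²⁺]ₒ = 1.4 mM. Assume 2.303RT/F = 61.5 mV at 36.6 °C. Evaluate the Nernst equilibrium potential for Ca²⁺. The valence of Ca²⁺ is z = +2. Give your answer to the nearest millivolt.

E = (61.5/z) · log₁₀([Ca²⁺]_out/[Ca²⁺]_in) with z = +2.
= (61.5/2) · log₁₀(1.4/0.00026) = 30.75 · log₁₀(5385)
= 30.75 · (3.7312) = 114.73 mV

115 mV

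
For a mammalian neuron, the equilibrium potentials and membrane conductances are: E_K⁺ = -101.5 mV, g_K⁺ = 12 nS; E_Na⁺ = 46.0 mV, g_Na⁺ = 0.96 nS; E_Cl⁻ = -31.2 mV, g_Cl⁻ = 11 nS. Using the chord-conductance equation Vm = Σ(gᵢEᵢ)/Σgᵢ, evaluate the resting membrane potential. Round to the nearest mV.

Σ gᵢEᵢ = 12·(-101.5) + 0.96·(46.0) + 11·(-31.2) = -1517.04
Σ gᵢ = 12 + 0.96 + 11 = 23.96
Vm = -1517.04 / 23.96 = -63.32 mV

-63 mV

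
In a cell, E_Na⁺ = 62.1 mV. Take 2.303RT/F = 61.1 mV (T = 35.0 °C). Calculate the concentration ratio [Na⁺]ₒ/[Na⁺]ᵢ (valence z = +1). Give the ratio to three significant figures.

log₁₀([out]/[in]) = E·z/(61.1) = 62.1 × 1 / 61.1 = 1.0164
[out]/[in] = 10^(1.0164) = 10.38

10.4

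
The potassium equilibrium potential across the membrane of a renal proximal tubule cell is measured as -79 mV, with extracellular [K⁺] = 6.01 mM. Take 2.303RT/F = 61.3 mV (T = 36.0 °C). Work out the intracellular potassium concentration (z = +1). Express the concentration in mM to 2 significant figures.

120 mM

Nernst: E = (61.3/1) · log₁₀([out]/[in]), so log₁₀([out]/[in]) = -79.0 × 1 / 61.3 = -1.2887.
[out]/[in] = 10^(-1.2887) = 0.05143.
[in] = 6.01 / 0.05143 = 116.8 mM.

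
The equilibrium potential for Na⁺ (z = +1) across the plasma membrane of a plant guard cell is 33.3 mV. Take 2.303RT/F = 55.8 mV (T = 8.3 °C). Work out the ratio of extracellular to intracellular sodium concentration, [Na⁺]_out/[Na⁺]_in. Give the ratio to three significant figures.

3.95

log₁₀([out]/[in]) = E·z/(55.8) = 33.3 × 1 / 55.8 = 0.5968
[out]/[in] = 10^(0.5968) = 3.952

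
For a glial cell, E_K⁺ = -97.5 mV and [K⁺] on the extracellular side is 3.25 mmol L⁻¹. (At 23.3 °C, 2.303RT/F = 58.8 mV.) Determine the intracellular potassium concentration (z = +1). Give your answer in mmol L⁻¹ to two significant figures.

150 mmol L⁻¹

Nernst: E = (58.8/1) · log₁₀([out]/[in]), so log₁₀([out]/[in]) = -97.5 × 1 / 58.8 = -1.6582.
[out]/[in] = 10^(-1.6582) = 0.02197.
[in] = 3.25 / 0.02197 = 147.9 mmol L⁻¹.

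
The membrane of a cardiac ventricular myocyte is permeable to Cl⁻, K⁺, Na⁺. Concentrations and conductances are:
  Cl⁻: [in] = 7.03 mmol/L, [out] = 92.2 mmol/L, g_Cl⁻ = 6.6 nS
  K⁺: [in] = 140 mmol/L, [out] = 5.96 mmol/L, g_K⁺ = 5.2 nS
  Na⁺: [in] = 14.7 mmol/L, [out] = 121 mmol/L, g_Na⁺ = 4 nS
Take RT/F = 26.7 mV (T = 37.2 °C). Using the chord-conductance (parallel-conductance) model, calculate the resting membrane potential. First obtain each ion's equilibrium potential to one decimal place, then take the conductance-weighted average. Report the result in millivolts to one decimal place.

-42.2 mV

E_Cl⁻ = (26.7/-1)·ln(92.2/7.03) = -68.7 mV
E_K⁺ = (26.7/1)·ln(5.96/140) = -84.3 mV
E_Na⁺ = (26.7/1)·ln(121/14.7) = 56.3 mV
Vm = (Σ gᵢEᵢ)/(Σ gᵢ) = (6.6·-68.7 + 5.2·-84.3 + 4·56.3) / (6.6 + 5.2 + 4)
= -666.58 / 15.8 = -42.19 mV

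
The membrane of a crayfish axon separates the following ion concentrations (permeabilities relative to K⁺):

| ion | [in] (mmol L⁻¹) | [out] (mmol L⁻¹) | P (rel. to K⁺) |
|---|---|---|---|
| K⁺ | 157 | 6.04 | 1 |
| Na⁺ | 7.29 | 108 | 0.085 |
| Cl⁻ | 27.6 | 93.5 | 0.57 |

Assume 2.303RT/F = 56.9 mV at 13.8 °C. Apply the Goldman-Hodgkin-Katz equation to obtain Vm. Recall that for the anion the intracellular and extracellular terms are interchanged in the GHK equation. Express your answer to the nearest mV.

-47 mV

Vm = 56.9 · log₁₀[(Σ P·[cation]ₒ + Σ P·[anion]ᵢ) / (Σ P·[cation]ᵢ + Σ P·[anion]ₒ)]
Numerator = 1×6.04 + 0.085×108 + 0.57×27.6 = 30.95
Denominator = 1×157 + 0.085×7.29 + 0.57×93.5 = 210.9
Vm = 56.9 · log₁₀(0.14675) = 56.9 × (-0.8334) = -47.42 mV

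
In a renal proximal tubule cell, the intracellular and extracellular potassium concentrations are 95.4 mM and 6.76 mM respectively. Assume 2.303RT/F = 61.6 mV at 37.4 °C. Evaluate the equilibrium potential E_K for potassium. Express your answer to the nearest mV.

E = (61.6/z) · log₁₀([K⁺]_out/[K⁺]_in) with z = +1.
= (61.6/1) · log₁₀(6.76/95.4) = 61.60 · log₁₀(0.07086)
= 61.60 · (-1.1496) = -70.82 mV

-71 mV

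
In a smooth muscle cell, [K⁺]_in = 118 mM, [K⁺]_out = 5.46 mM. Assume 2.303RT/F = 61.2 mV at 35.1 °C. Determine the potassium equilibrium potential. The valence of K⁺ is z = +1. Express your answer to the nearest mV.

-82 mV

E = (61.2/z) · log₁₀([K⁺]_out/[K⁺]_in) with z = +1.
= (61.2/1) · log₁₀(5.46/118) = 61.20 · log₁₀(0.04627)
= 61.20 · (-1.3347) = -81.68 mV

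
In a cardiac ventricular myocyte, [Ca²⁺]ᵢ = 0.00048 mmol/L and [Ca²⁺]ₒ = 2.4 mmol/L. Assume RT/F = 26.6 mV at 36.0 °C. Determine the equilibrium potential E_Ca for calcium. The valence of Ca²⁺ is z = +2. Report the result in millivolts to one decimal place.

113.3 mV

E = (26.6/z) · ln([Ca²⁺]_out/[Ca²⁺]_in) with z = +2.
= (26.6/2) · ln(2.4/0.00048) = 13.30 · ln(5000)
= 13.30 · (8.5172) = 113.28 mV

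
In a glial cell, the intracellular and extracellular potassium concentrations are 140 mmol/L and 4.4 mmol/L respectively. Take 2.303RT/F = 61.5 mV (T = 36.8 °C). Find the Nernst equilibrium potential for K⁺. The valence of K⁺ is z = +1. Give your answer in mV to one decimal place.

-92.4 mV

E = (61.5/z) · log₁₀([K⁺]_out/[K⁺]_in) with z = +1.
= (61.5/1) · log₁₀(4.4/140) = 61.50 · log₁₀(0.03143)
= 61.50 · (-1.5027) = -92.41 mV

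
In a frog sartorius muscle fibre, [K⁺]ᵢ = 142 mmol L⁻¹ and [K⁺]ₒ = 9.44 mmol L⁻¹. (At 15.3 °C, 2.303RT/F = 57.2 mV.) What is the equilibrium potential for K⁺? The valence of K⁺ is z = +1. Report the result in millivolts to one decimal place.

E = (57.2/z) · log₁₀([K⁺]_out/[K⁺]_in) with z = +1.
= (57.2/1) · log₁₀(9.44/142) = 57.20 · log₁₀(0.06648)
= 57.20 · (-1.1773) = -67.34 mV

-67.3 mV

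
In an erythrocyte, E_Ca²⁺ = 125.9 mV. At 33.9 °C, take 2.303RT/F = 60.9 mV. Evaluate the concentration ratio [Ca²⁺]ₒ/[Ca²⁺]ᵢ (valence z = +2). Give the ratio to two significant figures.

14000

log₁₀([out]/[in]) = E·z/(60.9) = 125.9 × 2 / 60.9 = 4.1346
[out]/[in] = 10^(4.1346) = 1.363e+04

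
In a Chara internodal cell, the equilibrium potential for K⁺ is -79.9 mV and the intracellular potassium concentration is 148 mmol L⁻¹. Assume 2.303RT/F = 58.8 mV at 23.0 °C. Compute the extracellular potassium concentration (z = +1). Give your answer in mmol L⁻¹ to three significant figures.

Nernst: E = (58.8/1) · log₁₀([out]/[in]), so log₁₀([out]/[in]) = -79.9 × 1 / 58.8 = -1.3588.
[out]/[in] = 10^(-1.3588) = 0.04377.
[out] = 0.04377 × 148 = 6.478 mmol L⁻¹.

6.48 mmol L⁻¹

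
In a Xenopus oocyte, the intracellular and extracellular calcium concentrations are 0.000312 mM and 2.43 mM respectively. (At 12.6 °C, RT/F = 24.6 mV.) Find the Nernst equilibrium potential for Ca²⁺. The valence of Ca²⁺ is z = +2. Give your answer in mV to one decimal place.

E = (24.6/z) · ln([Ca²⁺]_out/[Ca²⁺]_in) with z = +2.
= (24.6/2) · ln(2.43/0.000312) = 12.30 · ln(7788)
= 12.30 · (8.9604) = 110.21 mV

110.2 mV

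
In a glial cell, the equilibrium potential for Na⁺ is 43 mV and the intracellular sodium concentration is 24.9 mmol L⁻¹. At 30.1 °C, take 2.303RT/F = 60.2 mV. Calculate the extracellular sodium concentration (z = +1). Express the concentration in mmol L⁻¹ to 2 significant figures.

130 mmol L⁻¹

Nernst: E = (60.2/1) · log₁₀([out]/[in]), so log₁₀([out]/[in]) = 43.0 × 1 / 60.2 = 0.7143.
[out]/[in] = 10^(0.7143) = 5.179.
[out] = 5.179 × 24.9 = 129 mmol L⁻¹.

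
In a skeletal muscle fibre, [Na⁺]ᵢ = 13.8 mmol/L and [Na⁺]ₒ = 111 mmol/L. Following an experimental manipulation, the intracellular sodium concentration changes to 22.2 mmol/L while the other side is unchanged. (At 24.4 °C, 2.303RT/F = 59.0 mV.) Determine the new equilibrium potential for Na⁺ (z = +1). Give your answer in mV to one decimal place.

After the shift: [Na⁺]_out = 111, [Na⁺]_in = 22.2 mmol/L.
E_new = (59.0/1)·log₁₀(111/22.2) = 59.00 · (0.6990) = 41.24 mV

41.2 mV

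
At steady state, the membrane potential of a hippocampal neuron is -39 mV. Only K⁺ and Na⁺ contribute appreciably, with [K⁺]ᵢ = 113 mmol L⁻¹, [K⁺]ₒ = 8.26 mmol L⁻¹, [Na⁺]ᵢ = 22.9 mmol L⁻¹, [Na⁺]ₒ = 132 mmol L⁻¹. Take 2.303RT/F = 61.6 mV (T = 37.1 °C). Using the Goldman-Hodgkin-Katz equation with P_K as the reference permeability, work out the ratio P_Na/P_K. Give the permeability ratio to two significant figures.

Let α = P_Na/P_K. GHK: Vm = 61.6·log₁₀[(Kₒ + α·Naₒ)/(Kᵢ + α·Naᵢ)].
10^(Vm/61.6) = 10^(-39.0/61.6) = 0.23275
So 0.23275·(Kᵢ + α·Naᵢ) = Kₒ + α·Naₒ → α = (0.23275·113.0 − 8.26) / (132.0 − 0.23275·22.9)
α = (26.3 − 8.26) / (132.0 − 5.33) = 18.04/126.7 = 0.1424

0.14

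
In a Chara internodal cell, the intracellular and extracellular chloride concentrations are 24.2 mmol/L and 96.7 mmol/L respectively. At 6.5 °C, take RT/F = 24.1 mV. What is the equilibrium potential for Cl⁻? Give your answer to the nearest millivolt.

-33 mV

E = (24.1/z) · ln([Cl⁻]_out/[Cl⁻]_in) with z = -1.
For an anion, dividing by z = -1 reverses the sign.
= (24.1/-1) · ln(96.7/24.2) = -24.10 · ln(3.996)
= -24.10 · (1.3853) = -33.38 mV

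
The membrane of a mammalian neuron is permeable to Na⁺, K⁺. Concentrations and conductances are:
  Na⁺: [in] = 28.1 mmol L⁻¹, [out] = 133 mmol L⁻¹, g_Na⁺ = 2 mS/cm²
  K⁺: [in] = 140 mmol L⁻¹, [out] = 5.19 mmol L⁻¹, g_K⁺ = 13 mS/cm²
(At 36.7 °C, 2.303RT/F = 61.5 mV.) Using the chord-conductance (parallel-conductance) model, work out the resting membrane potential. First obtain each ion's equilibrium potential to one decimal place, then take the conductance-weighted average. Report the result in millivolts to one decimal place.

E_Na⁺ = (61.5/1)·log₁₀(133/28.1) = 41.5 mV
E_K⁺ = (61.5/1)·log₁₀(5.19/140) = -88.0 mV
Vm = (Σ gᵢEᵢ)/(Σ gᵢ) = (2·41.5 + 13·-88.0) / (2 + 13)
= -1061.00 / 15 = -70.73 mV

-70.7 mV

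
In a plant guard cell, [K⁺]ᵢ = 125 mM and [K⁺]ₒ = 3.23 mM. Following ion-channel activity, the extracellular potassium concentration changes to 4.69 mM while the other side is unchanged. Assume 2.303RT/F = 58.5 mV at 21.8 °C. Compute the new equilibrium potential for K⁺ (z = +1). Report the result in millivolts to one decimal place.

-83.4 mV

After the shift: [K⁺]_out = 4.69, [K⁺]_in = 125 mM.
E_new = (58.5/1)·log₁₀(4.69/125) = 58.50 · (-1.4257) = -83.41 mV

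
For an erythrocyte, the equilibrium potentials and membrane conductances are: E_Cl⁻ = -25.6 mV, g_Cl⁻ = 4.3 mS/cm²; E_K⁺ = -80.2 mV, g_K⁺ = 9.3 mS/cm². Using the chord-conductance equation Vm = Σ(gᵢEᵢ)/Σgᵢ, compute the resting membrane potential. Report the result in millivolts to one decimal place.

Σ gᵢEᵢ = 4.3·(-25.6) + 9.3·(-80.2) = -855.94
Σ gᵢ = 4.3 + 9.3 = 13.6
Vm = -855.94 / 13.6 = -62.94 mV

-62.9 mV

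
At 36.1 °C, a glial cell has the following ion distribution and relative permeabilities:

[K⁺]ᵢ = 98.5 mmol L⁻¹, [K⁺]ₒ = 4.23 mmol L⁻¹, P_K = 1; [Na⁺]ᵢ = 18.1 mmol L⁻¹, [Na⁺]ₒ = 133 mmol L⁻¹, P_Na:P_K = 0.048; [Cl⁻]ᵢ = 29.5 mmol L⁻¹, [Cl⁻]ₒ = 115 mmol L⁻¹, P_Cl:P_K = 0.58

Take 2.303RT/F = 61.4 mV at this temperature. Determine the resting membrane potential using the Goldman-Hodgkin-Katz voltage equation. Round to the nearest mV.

Vm = 61.4 · log₁₀[(Σ P·[cation]ₒ + Σ P·[anion]ᵢ) / (Σ P·[cation]ᵢ + Σ P·[anion]ₒ)]
Numerator = 1×4.23 + 0.048×133 + 0.58×29.5 = 27.72
Denominator = 1×98.5 + 0.048×18.1 + 0.58×115 = 166.1
Vm = 61.4 · log₁₀(0.16694) = 61.4 × (-0.7774) = -47.73 mV

-48 mV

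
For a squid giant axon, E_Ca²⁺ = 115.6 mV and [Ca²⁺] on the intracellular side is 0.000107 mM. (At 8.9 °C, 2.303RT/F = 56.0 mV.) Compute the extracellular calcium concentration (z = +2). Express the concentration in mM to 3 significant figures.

Nernst: E = (56.0/2) · log₁₀([out]/[in]), so log₁₀([out]/[in]) = 115.6 × 2 / 56.0 = 4.1286.
[out]/[in] = 10^(4.1286) = 1.345e+04.
[out] = 1.345e+04 × 0.000107 = 1.439 mM.

1.44 mM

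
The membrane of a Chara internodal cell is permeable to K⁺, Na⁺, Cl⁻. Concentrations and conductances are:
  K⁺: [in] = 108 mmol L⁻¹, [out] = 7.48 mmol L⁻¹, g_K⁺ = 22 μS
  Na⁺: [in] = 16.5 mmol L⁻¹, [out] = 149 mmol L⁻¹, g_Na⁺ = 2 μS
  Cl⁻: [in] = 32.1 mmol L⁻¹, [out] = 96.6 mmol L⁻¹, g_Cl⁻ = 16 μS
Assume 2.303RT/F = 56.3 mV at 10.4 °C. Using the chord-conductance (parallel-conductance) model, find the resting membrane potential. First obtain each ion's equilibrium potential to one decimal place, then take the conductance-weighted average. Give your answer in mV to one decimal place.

-44.0 mV

E_K⁺ = (56.3/1)·log₁₀(7.48/108) = -65.3 mV
E_Na⁺ = (56.3/1)·log₁₀(149/16.5) = 53.8 mV
E_Cl⁻ = (56.3/-1)·log₁₀(96.6/32.1) = -26.9 mV
Vm = (Σ gᵢEᵢ)/(Σ gᵢ) = (22·-65.3 + 2·53.8 + 16·-26.9) / (22 + 2 + 16)
= -1759.40 / 40 = -43.98 mV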